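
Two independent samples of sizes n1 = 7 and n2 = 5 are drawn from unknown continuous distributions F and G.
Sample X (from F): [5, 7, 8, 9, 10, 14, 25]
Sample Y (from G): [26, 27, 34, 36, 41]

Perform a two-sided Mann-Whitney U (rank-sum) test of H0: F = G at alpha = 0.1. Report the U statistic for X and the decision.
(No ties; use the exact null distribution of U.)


Step 1: Combine and sort all 12 observations; assign midranks.
sorted (value, group): (5,X), (7,X), (8,X), (9,X), (10,X), (14,X), (25,X), (26,Y), (27,Y), (34,Y), (36,Y), (41,Y)
ranks: 5->1, 7->2, 8->3, 9->4, 10->5, 14->6, 25->7, 26->8, 27->9, 34->10, 36->11, 41->12
Step 2: Rank sum for X: R1 = 1 + 2 + 3 + 4 + 5 + 6 + 7 = 28.
Step 3: U_X = R1 - n1(n1+1)/2 = 28 - 7*8/2 = 28 - 28 = 0.
       U_Y = n1*n2 - U_X = 35 - 0 = 35.
Step 4: No ties, so the exact null distribution of U (based on enumerating the C(12,7) = 792 equally likely rank assignments) gives the two-sided p-value.
Step 5: p-value = 0.002525; compare to alpha = 0.1. reject H0.

U_X = 0, p = 0.002525, reject H0 at alpha = 0.1.


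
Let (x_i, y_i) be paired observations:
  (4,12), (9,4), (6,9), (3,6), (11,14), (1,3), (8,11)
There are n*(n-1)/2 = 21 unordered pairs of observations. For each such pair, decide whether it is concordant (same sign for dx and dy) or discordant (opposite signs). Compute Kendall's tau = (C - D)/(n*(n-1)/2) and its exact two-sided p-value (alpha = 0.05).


Step 1: Enumerate the 21 unordered pairs (i,j) with i<j and classify each by sign(x_j-x_i) * sign(y_j-y_i).
  (1,2):dx=+5,dy=-8->D; (1,3):dx=+2,dy=-3->D; (1,4):dx=-1,dy=-6->C; (1,5):dx=+7,dy=+2->C
  (1,6):dx=-3,dy=-9->C; (1,7):dx=+4,dy=-1->D; (2,3):dx=-3,dy=+5->D; (2,4):dx=-6,dy=+2->D
  (2,5):dx=+2,dy=+10->C; (2,6):dx=-8,dy=-1->C; (2,7):dx=-1,dy=+7->D; (3,4):dx=-3,dy=-3->C
  (3,5):dx=+5,dy=+5->C; (3,6):dx=-5,dy=-6->C; (3,7):dx=+2,dy=+2->C; (4,5):dx=+8,dy=+8->C
  (4,6):dx=-2,dy=-3->C; (4,7):dx=+5,dy=+5->C; (5,6):dx=-10,dy=-11->C; (5,7):dx=-3,dy=-3->C
  (6,7):dx=+7,dy=+8->C
Step 2: C = 15, D = 6, total pairs = 21.
Step 3: tau = (C - D)/(n(n-1)/2) = (15 - 6)/21 = 0.428571.
Step 4: Exact two-sided p-value (enumerate n! = 5040 permutations of y under H0): p = 0.238889.
Step 5: alpha = 0.05. fail to reject H0.

tau_b = 0.4286 (C=15, D=6), p = 0.238889, fail to reject H0.


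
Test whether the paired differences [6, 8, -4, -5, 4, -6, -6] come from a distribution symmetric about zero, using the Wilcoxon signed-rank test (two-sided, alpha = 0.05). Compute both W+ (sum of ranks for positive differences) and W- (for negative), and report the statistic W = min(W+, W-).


Step 1: Drop any zero differences (none here) and take |d_i|.
|d| = [6, 8, 4, 5, 4, 6, 6]
Step 2: Midrank |d_i| (ties get averaged ranks).
ranks: |6|->5, |8|->7, |4|->1.5, |5|->3, |4|->1.5, |6|->5, |6|->5
Step 3: Attach original signs; sum ranks with positive sign and with negative sign.
W+ = 5 + 7 + 1.5 = 13.5
W- = 1.5 + 3 + 5 + 5 = 14.5
(Check: W+ + W- = 28 should equal n(n+1)/2 = 28.)
Step 4: Test statistic W = min(W+, W-) = 13.5.
Step 5: Ties in |d|, so use the tie-corrected normal approximation.
        E[W] = n(n+1)/4 = 7*8/4 = 14.
        Tie groups: |d|=4 (t=2), |d|=6 (t=3); sum(t^3 - t) = 30.
        Var[W] = n(n+1)(2n+1)/24 - sum(t^3-t)/48 = 840/24 - 30/48 = 34.375.
        z = (W - E[W]) / sqrt(Var[W]) = (13.5 - 14) / 5.8630 = -0.0853.
        Two-sided p = 2*Phi(z) = 0.932039.
Step 6: alpha = 0.05. fail to reject H0.

W+ = 13.5, W- = 14.5, W = min = 13.5, p = 0.932039, fail to reject H0.


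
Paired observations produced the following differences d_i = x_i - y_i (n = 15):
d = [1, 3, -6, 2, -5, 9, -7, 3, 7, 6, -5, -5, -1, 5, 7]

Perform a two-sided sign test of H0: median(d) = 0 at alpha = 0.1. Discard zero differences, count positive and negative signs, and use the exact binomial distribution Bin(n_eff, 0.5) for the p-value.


Step 1: Discard zero differences. Original n = 15; n_eff = number of nonzero differences = 15.
Nonzero differences (with sign): +1, +3, -6, +2, -5, +9, -7, +3, +7, +6, -5, -5, -1, +5, +7
Step 2: Count signs: positive = 9, negative = 6.
Step 3: Under H0: P(positive) = 0.5, so the number of positives S ~ Bin(15, 0.5).
Step 4: Two-sided exact p-value = sum of Bin(15,0.5) probabilities at or below the observed probability = 0.607239.
Step 5: alpha = 0.1. fail to reject H0.

n_eff = 15, pos = 9, neg = 6, p = 0.607239, fail to reject H0.


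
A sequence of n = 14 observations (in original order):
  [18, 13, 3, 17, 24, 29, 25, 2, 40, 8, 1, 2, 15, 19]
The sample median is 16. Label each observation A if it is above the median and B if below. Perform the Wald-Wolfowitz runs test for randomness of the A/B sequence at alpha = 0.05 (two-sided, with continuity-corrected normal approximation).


Step 1: Compute median = 16; label A = above, B = below.
Labels in order: ABBAAAABABBBBA  (n_A = 7, n_B = 7)
Step 2: Count runs R = 7.
Step 3: Under H0 (random ordering), E[R] = 2*n_A*n_B/(n_A+n_B) + 1 = 2*7*7/14 + 1 = 8.0000.
        Var[R] = 2*n_A*n_B*(2*n_A*n_B - n_A - n_B) / ((n_A+n_B)^2 * (n_A+n_B-1)) = 8232/2548 = 3.2308.
        SD[R] = 1.7974.
Step 4: Continuity-corrected z = (R + 0.5 - E[R]) / SD[R] = (7 + 0.5 - 8.0000) / 1.7974 = -0.2782.
Step 5: Two-sided p-value via normal approximation = 2*(1 - Phi(|z|)) = 0.780879.
Step 6: alpha = 0.05. fail to reject H0.

R = 7, z = -0.2782, p = 0.780879, fail to reject H0.


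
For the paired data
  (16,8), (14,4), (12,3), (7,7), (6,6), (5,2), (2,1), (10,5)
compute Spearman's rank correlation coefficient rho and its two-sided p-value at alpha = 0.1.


Step 1: Rank x and y separately (midranks; no ties here).
rank(x): 16->8, 14->7, 12->6, 7->4, 6->3, 5->2, 2->1, 10->5
rank(y): 8->8, 4->4, 3->3, 7->7, 6->6, 2->2, 1->1, 5->5
Step 2: d_i = R_x(i) - R_y(i); compute d_i^2.
  (8-8)^2=0, (7-4)^2=9, (6-3)^2=9, (4-7)^2=9, (3-6)^2=9, (2-2)^2=0, (1-1)^2=0, (5-5)^2=0
sum(d^2) = 36.
Step 3: rho = 1 - 6*36 / (8*(8^2 - 1)) = 1 - 216/504 = 0.571429.
Step 4: Under H0, t = rho * sqrt((n-2)/(1-rho^2)) = 1.7056 ~ t(6).
Step 5: Two-sided p-value from the t-distribution with 6 df = 0.138960.
Step 6: alpha = 0.1. fail to reject H0.

rho = 0.5714, p = 0.138960, fail to reject H0 at alpha = 0.1.


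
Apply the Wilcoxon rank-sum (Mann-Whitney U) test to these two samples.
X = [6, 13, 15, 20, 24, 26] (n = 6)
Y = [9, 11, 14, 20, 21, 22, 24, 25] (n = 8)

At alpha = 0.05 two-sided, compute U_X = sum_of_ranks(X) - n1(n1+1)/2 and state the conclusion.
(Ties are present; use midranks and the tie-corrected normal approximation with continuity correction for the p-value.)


Step 1: Combine and sort all 14 observations; assign midranks.
sorted (value, group): (6,X), (9,Y), (11,Y), (13,X), (14,Y), (15,X), (20,X), (20,Y), (21,Y), (22,Y), (24,X), (24,Y), (25,Y), (26,X)
ranks: 6->1, 9->2, 11->3, 13->4, 14->5, 15->6, 20->7.5, 20->7.5, 21->9, 22->10, 24->11.5, 24->11.5, 25->13, 26->14
Step 2: Rank sum for X: R1 = 1 + 4 + 6 + 7.5 + 11.5 + 14 = 44.
Step 3: U_X = R1 - n1(n1+1)/2 = 44 - 6*7/2 = 44 - 21 = 23.
       U_Y = n1*n2 - U_X = 48 - 23 = 25.
Step 4: Ties are present, so use the tie-corrected normal approximation (with continuity correction) for the p-value.
Step 5: p-value = 0.948419; compare to alpha = 0.05. fail to reject H0.

U_X = 23, p = 0.948419, fail to reject H0 at alpha = 0.05.


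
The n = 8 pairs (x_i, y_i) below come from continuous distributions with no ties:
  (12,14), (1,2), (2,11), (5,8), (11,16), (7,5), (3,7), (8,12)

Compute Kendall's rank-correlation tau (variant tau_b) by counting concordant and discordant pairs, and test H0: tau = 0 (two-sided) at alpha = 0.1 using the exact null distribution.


Step 1: Enumerate the 28 unordered pairs (i,j) with i<j and classify each by sign(x_j-x_i) * sign(y_j-y_i).
  (1,2):dx=-11,dy=-12->C; (1,3):dx=-10,dy=-3->C; (1,4):dx=-7,dy=-6->C; (1,5):dx=-1,dy=+2->D
  (1,6):dx=-5,dy=-9->C; (1,7):dx=-9,dy=-7->C; (1,8):dx=-4,dy=-2->C; (2,3):dx=+1,dy=+9->C
  (2,4):dx=+4,dy=+6->C; (2,5):dx=+10,dy=+14->C; (2,6):dx=+6,dy=+3->C; (2,7):dx=+2,dy=+5->C
  (2,8):dx=+7,dy=+10->C; (3,4):dx=+3,dy=-3->D; (3,5):dx=+9,dy=+5->C; (3,6):dx=+5,dy=-6->D
  (3,7):dx=+1,dy=-4->D; (3,8):dx=+6,dy=+1->C; (4,5):dx=+6,dy=+8->C; (4,6):dx=+2,dy=-3->D
  (4,7):dx=-2,dy=-1->C; (4,8):dx=+3,dy=+4->C; (5,6):dx=-4,dy=-11->C; (5,7):dx=-8,dy=-9->C
  (5,8):dx=-3,dy=-4->C; (6,7):dx=-4,dy=+2->D; (6,8):dx=+1,dy=+7->C; (7,8):dx=+5,dy=+5->C
Step 2: C = 22, D = 6, total pairs = 28.
Step 3: tau = (C - D)/(n(n-1)/2) = (22 - 6)/28 = 0.571429.
Step 4: Exact two-sided p-value (enumerate n! = 40320 permutations of y under H0): p = 0.061012.
Step 5: alpha = 0.1. reject H0.

tau_b = 0.5714 (C=22, D=6), p = 0.061012, reject H0.


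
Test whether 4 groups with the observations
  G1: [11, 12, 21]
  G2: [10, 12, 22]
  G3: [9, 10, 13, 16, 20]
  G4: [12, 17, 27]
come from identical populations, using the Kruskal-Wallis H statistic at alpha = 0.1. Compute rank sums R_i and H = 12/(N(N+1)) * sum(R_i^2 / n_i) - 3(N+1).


Step 1: Combine all N = 14 observations and assign midranks.
sorted (value, group, rank): (9,G3,1), (10,G2,2.5), (10,G3,2.5), (11,G1,4), (12,G1,6), (12,G2,6), (12,G4,6), (13,G3,8), (16,G3,9), (17,G4,10), (20,G3,11), (21,G1,12), (22,G2,13), (27,G4,14)
Step 2: Sum ranks within each group.
R_1 = 22 (n_1 = 3)
R_2 = 21.5 (n_2 = 3)
R_3 = 31.5 (n_3 = 5)
R_4 = 30 (n_4 = 3)
Step 3: H = 12/(N(N+1)) * sum(R_i^2/n_i) - 3(N+1)
     = 12/(14*15) * (22^2/3 + 21.5^2/3 + 31.5^2/5 + 30^2/3) - 3*15
     = 0.057143 * 813.867 - 45
     = 1.506667.
Step 4: Ties present; correction factor C = 1 - 30/(14^3 - 14) = 0.989011. Corrected H = 1.506667 / 0.989011 = 1.523407.
Step 5: Under H0, H ~ chi^2(3); p-value = 0.676879.
Step 6: alpha = 0.1. fail to reject H0.

H = 1.5234, df = 3, p = 0.676879, fail to reject H0.


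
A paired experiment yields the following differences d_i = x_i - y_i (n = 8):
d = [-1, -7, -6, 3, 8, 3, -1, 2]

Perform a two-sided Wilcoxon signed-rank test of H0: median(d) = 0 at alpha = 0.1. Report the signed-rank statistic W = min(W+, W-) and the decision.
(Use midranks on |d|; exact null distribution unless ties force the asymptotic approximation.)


Step 1: Drop any zero differences (none here) and take |d_i|.
|d| = [1, 7, 6, 3, 8, 3, 1, 2]
Step 2: Midrank |d_i| (ties get averaged ranks).
ranks: |1|->1.5, |7|->7, |6|->6, |3|->4.5, |8|->8, |3|->4.5, |1|->1.5, |2|->3
Step 3: Attach original signs; sum ranks with positive sign and with negative sign.
W+ = 4.5 + 8 + 4.5 + 3 = 20
W- = 1.5 + 7 + 6 + 1.5 = 16
(Check: W+ + W- = 36 should equal n(n+1)/2 = 36.)
Step 4: Test statistic W = min(W+, W-) = 16.
Step 5: Ties in |d|, so use the tie-corrected normal approximation.
        E[W] = n(n+1)/4 = 8*9/4 = 18.
        Tie groups: |d|=1 (t=2), |d|=3 (t=2); sum(t^3 - t) = 12.
        Var[W] = n(n+1)(2n+1)/24 - sum(t^3-t)/48 = 1224/24 - 12/48 = 50.75.
        z = (W - E[W]) / sqrt(Var[W]) = (16 - 18) / 7.1239 = -0.2807.
        Two-sided p = 2*Phi(z) = 0.778906.
Step 6: alpha = 0.1. fail to reject H0.

W+ = 20, W- = 16, W = min = 16, p = 0.778906, fail to reject H0.


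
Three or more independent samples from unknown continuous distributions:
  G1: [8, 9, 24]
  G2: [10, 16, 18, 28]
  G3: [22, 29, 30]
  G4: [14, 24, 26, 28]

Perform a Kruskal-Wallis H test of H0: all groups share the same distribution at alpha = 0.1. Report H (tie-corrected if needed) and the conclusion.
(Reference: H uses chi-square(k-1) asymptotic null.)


Step 1: Combine all N = 14 observations and assign midranks.
sorted (value, group, rank): (8,G1,1), (9,G1,2), (10,G2,3), (14,G4,4), (16,G2,5), (18,G2,6), (22,G3,7), (24,G1,8.5), (24,G4,8.5), (26,G4,10), (28,G2,11.5), (28,G4,11.5), (29,G3,13), (30,G3,14)
Step 2: Sum ranks within each group.
R_1 = 11.5 (n_1 = 3)
R_2 = 25.5 (n_2 = 4)
R_3 = 34 (n_3 = 3)
R_4 = 34 (n_4 = 4)
Step 3: H = 12/(N(N+1)) * sum(R_i^2/n_i) - 3(N+1)
     = 12/(14*15) * (11.5^2/3 + 25.5^2/4 + 34^2/3 + 34^2/4) - 3*15
     = 0.057143 * 880.979 - 45
     = 5.341667.
Step 4: Ties present; correction factor C = 1 - 12/(14^3 - 14) = 0.995604. Corrected H = 5.341667 / 0.995604 = 5.365250.
Step 5: Under H0, H ~ chi^2(3); p-value = 0.146924.
Step 6: alpha = 0.1. fail to reject H0.

H = 5.3653, df = 3, p = 0.146924, fail to reject H0.


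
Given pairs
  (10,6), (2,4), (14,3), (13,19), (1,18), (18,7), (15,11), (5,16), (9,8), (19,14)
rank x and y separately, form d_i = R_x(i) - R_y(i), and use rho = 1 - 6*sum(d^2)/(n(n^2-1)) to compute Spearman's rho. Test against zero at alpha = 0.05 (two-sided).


Step 1: Rank x and y separately (midranks; no ties here).
rank(x): 10->5, 2->2, 14->7, 13->6, 1->1, 18->9, 15->8, 5->3, 9->4, 19->10
rank(y): 6->3, 4->2, 3->1, 19->10, 18->9, 7->4, 11->6, 16->8, 8->5, 14->7
Step 2: d_i = R_x(i) - R_y(i); compute d_i^2.
  (5-3)^2=4, (2-2)^2=0, (7-1)^2=36, (6-10)^2=16, (1-9)^2=64, (9-4)^2=25, (8-6)^2=4, (3-8)^2=25, (4-5)^2=1, (10-7)^2=9
sum(d^2) = 184.
Step 3: rho = 1 - 6*184 / (10*(10^2 - 1)) = 1 - 1104/990 = -0.115152.
Step 4: Under H0, t = rho * sqrt((n-2)/(1-rho^2)) = -0.3279 ~ t(8).
Step 5: Two-sided p-value from the t-distribution with 8 df = 0.751420.
Step 6: alpha = 0.05. fail to reject H0.

rho = -0.1152, p = 0.751420, fail to reject H0 at alpha = 0.05.


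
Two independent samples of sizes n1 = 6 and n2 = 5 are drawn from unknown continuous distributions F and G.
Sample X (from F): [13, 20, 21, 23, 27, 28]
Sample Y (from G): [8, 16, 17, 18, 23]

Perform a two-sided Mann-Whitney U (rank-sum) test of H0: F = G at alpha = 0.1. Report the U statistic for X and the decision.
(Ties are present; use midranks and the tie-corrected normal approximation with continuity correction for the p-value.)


Step 1: Combine and sort all 11 observations; assign midranks.
sorted (value, group): (8,Y), (13,X), (16,Y), (17,Y), (18,Y), (20,X), (21,X), (23,X), (23,Y), (27,X), (28,X)
ranks: 8->1, 13->2, 16->3, 17->4, 18->5, 20->6, 21->7, 23->8.5, 23->8.5, 27->10, 28->11
Step 2: Rank sum for X: R1 = 2 + 6 + 7 + 8.5 + 10 + 11 = 44.5.
Step 3: U_X = R1 - n1(n1+1)/2 = 44.5 - 6*7/2 = 44.5 - 21 = 23.5.
       U_Y = n1*n2 - U_X = 30 - 23.5 = 6.5.
Step 4: Ties are present, so use the tie-corrected normal approximation (with continuity correction) for the p-value.
Step 5: p-value = 0.143215; compare to alpha = 0.1. fail to reject H0.

U_X = 23.5, p = 0.143215, fail to reject H0 at alpha = 0.1.


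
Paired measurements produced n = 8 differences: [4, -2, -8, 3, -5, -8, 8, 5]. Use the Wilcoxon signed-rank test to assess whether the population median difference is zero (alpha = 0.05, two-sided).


Step 1: Drop any zero differences (none here) and take |d_i|.
|d| = [4, 2, 8, 3, 5, 8, 8, 5]
Step 2: Midrank |d_i| (ties get averaged ranks).
ranks: |4|->3, |2|->1, |8|->7, |3|->2, |5|->4.5, |8|->7, |8|->7, |5|->4.5
Step 3: Attach original signs; sum ranks with positive sign and with negative sign.
W+ = 3 + 2 + 7 + 4.5 = 16.5
W- = 1 + 7 + 4.5 + 7 = 19.5
(Check: W+ + W- = 36 should equal n(n+1)/2 = 36.)
Step 4: Test statistic W = min(W+, W-) = 16.5.
Step 5: Ties in |d|, so use the tie-corrected normal approximation.
        E[W] = n(n+1)/4 = 8*9/4 = 18.
        Tie groups: |d|=5 (t=2), |d|=8 (t=3); sum(t^3 - t) = 30.
        Var[W] = n(n+1)(2n+1)/24 - sum(t^3-t)/48 = 1224/24 - 30/48 = 50.375.
        z = (W - E[W]) / sqrt(Var[W]) = (16.5 - 18) / 7.0975 = -0.2113.
        Two-sided p = 2*Phi(z) = 0.832621.
Step 6: alpha = 0.05. fail to reject H0.

W+ = 16.5, W- = 19.5, W = min = 16.5, p = 0.832621, fail to reject H0.


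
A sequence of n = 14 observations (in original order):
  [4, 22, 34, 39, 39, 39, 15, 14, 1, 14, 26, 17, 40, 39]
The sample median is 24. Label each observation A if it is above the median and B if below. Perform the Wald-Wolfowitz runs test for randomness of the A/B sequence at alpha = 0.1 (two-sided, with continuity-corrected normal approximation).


Step 1: Compute median = 24; label A = above, B = below.
Labels in order: BBAAAABBBBABAA  (n_A = 7, n_B = 7)
Step 2: Count runs R = 6.
Step 3: Under H0 (random ordering), E[R] = 2*n_A*n_B/(n_A+n_B) + 1 = 2*7*7/14 + 1 = 8.0000.
        Var[R] = 2*n_A*n_B*(2*n_A*n_B - n_A - n_B) / ((n_A+n_B)^2 * (n_A+n_B-1)) = 8232/2548 = 3.2308.
        SD[R] = 1.7974.
Step 4: Continuity-corrected z = (R + 0.5 - E[R]) / SD[R] = (6 + 0.5 - 8.0000) / 1.7974 = -0.8345.
Step 5: Two-sided p-value via normal approximation = 2*(1 - Phi(|z|)) = 0.403986.
Step 6: alpha = 0.1. fail to reject H0.

R = 6, z = -0.8345, p = 0.403986, fail to reject H0.


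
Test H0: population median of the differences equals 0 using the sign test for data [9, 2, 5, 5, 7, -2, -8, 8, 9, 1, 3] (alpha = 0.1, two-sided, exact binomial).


Step 1: Discard zero differences. Original n = 11; n_eff = number of nonzero differences = 11.
Nonzero differences (with sign): +9, +2, +5, +5, +7, -2, -8, +8, +9, +1, +3
Step 2: Count signs: positive = 9, negative = 2.
Step 3: Under H0: P(positive) = 0.5, so the number of positives S ~ Bin(11, 0.5).
Step 4: Two-sided exact p-value = sum of Bin(11,0.5) probabilities at or below the observed probability = 0.065430.
Step 5: alpha = 0.1. reject H0.

n_eff = 11, pos = 9, neg = 2, p = 0.065430, reject H0.


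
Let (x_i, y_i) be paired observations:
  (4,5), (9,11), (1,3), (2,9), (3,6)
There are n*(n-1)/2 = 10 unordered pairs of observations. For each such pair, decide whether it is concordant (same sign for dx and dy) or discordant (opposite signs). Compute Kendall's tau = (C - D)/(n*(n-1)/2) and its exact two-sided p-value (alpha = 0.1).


Step 1: Enumerate the 10 unordered pairs (i,j) with i<j and classify each by sign(x_j-x_i) * sign(y_j-y_i).
  (1,2):dx=+5,dy=+6->C; (1,3):dx=-3,dy=-2->C; (1,4):dx=-2,dy=+4->D; (1,5):dx=-1,dy=+1->D
  (2,3):dx=-8,dy=-8->C; (2,4):dx=-7,dy=-2->C; (2,5):dx=-6,dy=-5->C; (3,4):dx=+1,dy=+6->C
  (3,5):dx=+2,dy=+3->C; (4,5):dx=+1,dy=-3->D
Step 2: C = 7, D = 3, total pairs = 10.
Step 3: tau = (C - D)/(n(n-1)/2) = (7 - 3)/10 = 0.400000.
Step 4: Exact two-sided p-value (enumerate n! = 120 permutations of y under H0): p = 0.483333.
Step 5: alpha = 0.1. fail to reject H0.

tau_b = 0.4000 (C=7, D=3), p = 0.483333, fail to reject H0.


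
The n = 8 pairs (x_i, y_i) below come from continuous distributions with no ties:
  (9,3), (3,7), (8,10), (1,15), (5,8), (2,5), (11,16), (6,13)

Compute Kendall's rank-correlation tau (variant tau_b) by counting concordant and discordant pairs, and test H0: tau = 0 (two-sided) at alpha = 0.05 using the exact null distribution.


Step 1: Enumerate the 28 unordered pairs (i,j) with i<j and classify each by sign(x_j-x_i) * sign(y_j-y_i).
  (1,2):dx=-6,dy=+4->D; (1,3):dx=-1,dy=+7->D; (1,4):dx=-8,dy=+12->D; (1,5):dx=-4,dy=+5->D
  (1,6):dx=-7,dy=+2->D; (1,7):dx=+2,dy=+13->C; (1,8):dx=-3,dy=+10->D; (2,3):dx=+5,dy=+3->C
  (2,4):dx=-2,dy=+8->D; (2,5):dx=+2,dy=+1->C; (2,6):dx=-1,dy=-2->C; (2,7):dx=+8,dy=+9->C
  (2,8):dx=+3,dy=+6->C; (3,4):dx=-7,dy=+5->D; (3,5):dx=-3,dy=-2->C; (3,6):dx=-6,dy=-5->C
  (3,7):dx=+3,dy=+6->C; (3,8):dx=-2,dy=+3->D; (4,5):dx=+4,dy=-7->D; (4,6):dx=+1,dy=-10->D
  (4,7):dx=+10,dy=+1->C; (4,8):dx=+5,dy=-2->D; (5,6):dx=-3,dy=-3->C; (5,7):dx=+6,dy=+8->C
  (5,8):dx=+1,dy=+5->C; (6,7):dx=+9,dy=+11->C; (6,8):dx=+4,dy=+8->C; (7,8):dx=-5,dy=-3->C
Step 2: C = 16, D = 12, total pairs = 28.
Step 3: tau = (C - D)/(n(n-1)/2) = (16 - 12)/28 = 0.142857.
Step 4: Exact two-sided p-value (enumerate n! = 40320 permutations of y under H0): p = 0.719544.
Step 5: alpha = 0.05. fail to reject H0.

tau_b = 0.1429 (C=16, D=12), p = 0.719544, fail to reject H0.


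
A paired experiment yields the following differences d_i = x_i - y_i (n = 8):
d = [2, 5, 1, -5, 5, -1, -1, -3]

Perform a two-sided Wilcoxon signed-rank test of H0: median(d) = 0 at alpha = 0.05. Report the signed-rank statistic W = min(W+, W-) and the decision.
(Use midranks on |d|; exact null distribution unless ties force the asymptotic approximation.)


Step 1: Drop any zero differences (none here) and take |d_i|.
|d| = [2, 5, 1, 5, 5, 1, 1, 3]
Step 2: Midrank |d_i| (ties get averaged ranks).
ranks: |2|->4, |5|->7, |1|->2, |5|->7, |5|->7, |1|->2, |1|->2, |3|->5
Step 3: Attach original signs; sum ranks with positive sign and with negative sign.
W+ = 4 + 7 + 2 + 7 = 20
W- = 7 + 2 + 2 + 5 = 16
(Check: W+ + W- = 36 should equal n(n+1)/2 = 36.)
Step 4: Test statistic W = min(W+, W-) = 16.
Step 5: Ties in |d|, so use the tie-corrected normal approximation.
        E[W] = n(n+1)/4 = 8*9/4 = 18.
        Tie groups: |d|=1 (t=3), |d|=5 (t=3); sum(t^3 - t) = 48.
        Var[W] = n(n+1)(2n+1)/24 - sum(t^3-t)/48 = 1224/24 - 48/48 = 50.
        z = (W - E[W]) / sqrt(Var[W]) = (16 - 18) / 7.0711 = -0.2828.
        Two-sided p = 2*Phi(z) = 0.777297.
Step 6: alpha = 0.05. fail to reject H0.

W+ = 20, W- = 16, W = min = 16, p = 0.777297, fail to reject H0.


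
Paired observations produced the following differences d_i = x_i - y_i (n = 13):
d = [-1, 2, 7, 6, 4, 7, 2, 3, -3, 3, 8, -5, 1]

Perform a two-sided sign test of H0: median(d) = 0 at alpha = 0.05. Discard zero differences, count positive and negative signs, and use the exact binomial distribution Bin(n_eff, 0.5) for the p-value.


Step 1: Discard zero differences. Original n = 13; n_eff = number of nonzero differences = 13.
Nonzero differences (with sign): -1, +2, +7, +6, +4, +7, +2, +3, -3, +3, +8, -5, +1
Step 2: Count signs: positive = 10, negative = 3.
Step 3: Under H0: P(positive) = 0.5, so the number of positives S ~ Bin(13, 0.5).
Step 4: Two-sided exact p-value = sum of Bin(13,0.5) probabilities at or below the observed probability = 0.092285.
Step 5: alpha = 0.05. fail to reject H0.

n_eff = 13, pos = 10, neg = 3, p = 0.092285, fail to reject H0.


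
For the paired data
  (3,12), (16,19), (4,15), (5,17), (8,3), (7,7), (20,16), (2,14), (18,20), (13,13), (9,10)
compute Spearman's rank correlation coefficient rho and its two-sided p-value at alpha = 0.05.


Step 1: Rank x and y separately (midranks; no ties here).
rank(x): 3->2, 16->9, 4->3, 5->4, 8->6, 7->5, 20->11, 2->1, 18->10, 13->8, 9->7
rank(y): 12->4, 19->10, 15->7, 17->9, 3->1, 7->2, 16->8, 14->6, 20->11, 13->5, 10->3
Step 2: d_i = R_x(i) - R_y(i); compute d_i^2.
  (2-4)^2=4, (9-10)^2=1, (3-7)^2=16, (4-9)^2=25, (6-1)^2=25, (5-2)^2=9, (11-8)^2=9, (1-6)^2=25, (10-11)^2=1, (8-5)^2=9, (7-3)^2=16
sum(d^2) = 140.
Step 3: rho = 1 - 6*140 / (11*(11^2 - 1)) = 1 - 840/1320 = 0.363636.
Step 4: Under H0, t = rho * sqrt((n-2)/(1-rho^2)) = 1.1711 ~ t(9).
Step 5: Two-sided p-value from the t-distribution with 9 df = 0.271638.
Step 6: alpha = 0.05. fail to reject H0.

rho = 0.3636, p = 0.271638, fail to reject H0 at alpha = 0.05.


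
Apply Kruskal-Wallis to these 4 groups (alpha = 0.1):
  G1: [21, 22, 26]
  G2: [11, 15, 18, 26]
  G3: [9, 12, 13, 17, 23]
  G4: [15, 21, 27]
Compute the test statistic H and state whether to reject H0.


Step 1: Combine all N = 15 observations and assign midranks.
sorted (value, group, rank): (9,G3,1), (11,G2,2), (12,G3,3), (13,G3,4), (15,G2,5.5), (15,G4,5.5), (17,G3,7), (18,G2,8), (21,G1,9.5), (21,G4,9.5), (22,G1,11), (23,G3,12), (26,G1,13.5), (26,G2,13.5), (27,G4,15)
Step 2: Sum ranks within each group.
R_1 = 34 (n_1 = 3)
R_2 = 29 (n_2 = 4)
R_3 = 27 (n_3 = 5)
R_4 = 30 (n_4 = 3)
Step 3: H = 12/(N(N+1)) * sum(R_i^2/n_i) - 3(N+1)
     = 12/(15*16) * (34^2/3 + 29^2/4 + 27^2/5 + 30^2/3) - 3*16
     = 0.050000 * 1041.38 - 48
     = 4.069167.
Step 4: Ties present; correction factor C = 1 - 18/(15^3 - 15) = 0.994643. Corrected H = 4.069167 / 0.994643 = 4.091083.
Step 5: Under H0, H ~ chi^2(3); p-value = 0.251795.
Step 6: alpha = 0.1. fail to reject H0.

H = 4.0911, df = 3, p = 0.251795, fail to reject H0.


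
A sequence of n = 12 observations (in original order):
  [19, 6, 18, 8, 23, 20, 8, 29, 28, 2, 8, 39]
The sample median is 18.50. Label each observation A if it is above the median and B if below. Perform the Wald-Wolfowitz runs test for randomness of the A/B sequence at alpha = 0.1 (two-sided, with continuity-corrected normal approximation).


Step 1: Compute median = 18.50; label A = above, B = below.
Labels in order: ABBBAABAABBA  (n_A = 6, n_B = 6)
Step 2: Count runs R = 7.
Step 3: Under H0 (random ordering), E[R] = 2*n_A*n_B/(n_A+n_B) + 1 = 2*6*6/12 + 1 = 7.0000.
        Var[R] = 2*n_A*n_B*(2*n_A*n_B - n_A - n_B) / ((n_A+n_B)^2 * (n_A+n_B-1)) = 4320/1584 = 2.7273.
        SD[R] = 1.6514.
Step 4: R = E[R], so z = 0 with no continuity correction.
Step 5: Two-sided p-value via normal approximation = 2*(1 - Phi(|z|)) = 1.000000.
Step 6: alpha = 0.1. fail to reject H0.

R = 7, z = 0.0000, p = 1.000000, fail to reject H0.


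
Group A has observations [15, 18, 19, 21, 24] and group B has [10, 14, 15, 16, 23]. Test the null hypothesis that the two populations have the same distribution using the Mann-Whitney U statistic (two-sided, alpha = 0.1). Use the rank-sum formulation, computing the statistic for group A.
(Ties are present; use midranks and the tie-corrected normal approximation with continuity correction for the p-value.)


Step 1: Combine and sort all 10 observations; assign midranks.
sorted (value, group): (10,Y), (14,Y), (15,X), (15,Y), (16,Y), (18,X), (19,X), (21,X), (23,Y), (24,X)
ranks: 10->1, 14->2, 15->3.5, 15->3.5, 16->5, 18->6, 19->7, 21->8, 23->9, 24->10
Step 2: Rank sum for X: R1 = 3.5 + 6 + 7 + 8 + 10 = 34.5.
Step 3: U_X = R1 - n1(n1+1)/2 = 34.5 - 5*6/2 = 34.5 - 15 = 19.5.
       U_Y = n1*n2 - U_X = 25 - 19.5 = 5.5.
Step 4: Ties are present, so use the tie-corrected normal approximation (with continuity correction) for the p-value.
Step 5: p-value = 0.173217; compare to alpha = 0.1. fail to reject H0.

U_X = 19.5, p = 0.173217, fail to reject H0 at alpha = 0.1.


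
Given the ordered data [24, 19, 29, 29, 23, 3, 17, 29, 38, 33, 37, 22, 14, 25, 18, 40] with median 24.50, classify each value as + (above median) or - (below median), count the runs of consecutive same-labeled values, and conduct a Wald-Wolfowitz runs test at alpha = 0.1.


Step 1: Compute median = 24.50; label A = above, B = below.
Labels in order: BBAABBBAAAABBABA  (n_A = 8, n_B = 8)
Step 2: Count runs R = 8.
Step 3: Under H0 (random ordering), E[R] = 2*n_A*n_B/(n_A+n_B) + 1 = 2*8*8/16 + 1 = 9.0000.
        Var[R] = 2*n_A*n_B*(2*n_A*n_B - n_A - n_B) / ((n_A+n_B)^2 * (n_A+n_B-1)) = 14336/3840 = 3.7333.
        SD[R] = 1.9322.
Step 4: Continuity-corrected z = (R + 0.5 - E[R]) / SD[R] = (8 + 0.5 - 9.0000) / 1.9322 = -0.2588.
Step 5: Two-sided p-value via normal approximation = 2*(1 - Phi(|z|)) = 0.795809.
Step 6: alpha = 0.1. fail to reject H0.

R = 8, z = -0.2588, p = 0.795809, fail to reject H0.


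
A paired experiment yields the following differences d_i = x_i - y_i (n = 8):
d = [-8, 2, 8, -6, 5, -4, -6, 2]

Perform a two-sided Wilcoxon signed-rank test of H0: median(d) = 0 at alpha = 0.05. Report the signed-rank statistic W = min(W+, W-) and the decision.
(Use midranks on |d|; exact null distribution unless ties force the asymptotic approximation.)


Step 1: Drop any zero differences (none here) and take |d_i|.
|d| = [8, 2, 8, 6, 5, 4, 6, 2]
Step 2: Midrank |d_i| (ties get averaged ranks).
ranks: |8|->7.5, |2|->1.5, |8|->7.5, |6|->5.5, |5|->4, |4|->3, |6|->5.5, |2|->1.5
Step 3: Attach original signs; sum ranks with positive sign and with negative sign.
W+ = 1.5 + 7.5 + 4 + 1.5 = 14.5
W- = 7.5 + 5.5 + 3 + 5.5 = 21.5
(Check: W+ + W- = 36 should equal n(n+1)/2 = 36.)
Step 4: Test statistic W = min(W+, W-) = 14.5.
Step 5: Ties in |d|, so use the tie-corrected normal approximation.
        E[W] = n(n+1)/4 = 8*9/4 = 18.
        Tie groups: |d|=2 (t=2), |d|=6 (t=2), |d|=8 (t=2); sum(t^3 - t) = 18.
        Var[W] = n(n+1)(2n+1)/24 - sum(t^3-t)/48 = 1224/24 - 18/48 = 50.625.
        z = (W - E[W]) / sqrt(Var[W]) = (14.5 - 18) / 7.1151 = -0.4919.
        Two-sided p = 2*Phi(z) = 0.622783.
Step 6: alpha = 0.05. fail to reject H0.

W+ = 14.5, W- = 21.5, W = min = 14.5, p = 0.622783, fail to reject H0.


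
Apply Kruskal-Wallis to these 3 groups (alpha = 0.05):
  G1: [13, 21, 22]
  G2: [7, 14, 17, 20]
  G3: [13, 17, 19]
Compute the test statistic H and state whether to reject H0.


Step 1: Combine all N = 10 observations and assign midranks.
sorted (value, group, rank): (7,G2,1), (13,G1,2.5), (13,G3,2.5), (14,G2,4), (17,G2,5.5), (17,G3,5.5), (19,G3,7), (20,G2,8), (21,G1,9), (22,G1,10)
Step 2: Sum ranks within each group.
R_1 = 21.5 (n_1 = 3)
R_2 = 18.5 (n_2 = 4)
R_3 = 15 (n_3 = 3)
Step 3: H = 12/(N(N+1)) * sum(R_i^2/n_i) - 3(N+1)
     = 12/(10*11) * (21.5^2/3 + 18.5^2/4 + 15^2/3) - 3*11
     = 0.109091 * 314.646 - 33
     = 1.325000.
Step 4: Ties present; correction factor C = 1 - 12/(10^3 - 10) = 0.987879. Corrected H = 1.325000 / 0.987879 = 1.341258.
Step 5: Under H0, H ~ chi^2(2); p-value = 0.511387.
Step 6: alpha = 0.05. fail to reject H0.

H = 1.3413, df = 2, p = 0.511387, fail to reject H0.


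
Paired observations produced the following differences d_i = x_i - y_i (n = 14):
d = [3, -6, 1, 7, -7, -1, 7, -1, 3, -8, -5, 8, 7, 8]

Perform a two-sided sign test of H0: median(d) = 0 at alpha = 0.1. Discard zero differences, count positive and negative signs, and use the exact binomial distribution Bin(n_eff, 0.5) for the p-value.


Step 1: Discard zero differences. Original n = 14; n_eff = number of nonzero differences = 14.
Nonzero differences (with sign): +3, -6, +1, +7, -7, -1, +7, -1, +3, -8, -5, +8, +7, +8
Step 2: Count signs: positive = 8, negative = 6.
Step 3: Under H0: P(positive) = 0.5, so the number of positives S ~ Bin(14, 0.5).
Step 4: Two-sided exact p-value = sum of Bin(14,0.5) probabilities at or below the observed probability = 0.790527.
Step 5: alpha = 0.1. fail to reject H0.

n_eff = 14, pos = 8, neg = 6, p = 0.790527, fail to reject H0.


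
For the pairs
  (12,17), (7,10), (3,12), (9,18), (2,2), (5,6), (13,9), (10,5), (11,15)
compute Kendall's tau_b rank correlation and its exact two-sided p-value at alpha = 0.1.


Step 1: Enumerate the 36 unordered pairs (i,j) with i<j and classify each by sign(x_j-x_i) * sign(y_j-y_i).
  (1,2):dx=-5,dy=-7->C; (1,3):dx=-9,dy=-5->C; (1,4):dx=-3,dy=+1->D; (1,5):dx=-10,dy=-15->C
  (1,6):dx=-7,dy=-11->C; (1,7):dx=+1,dy=-8->D; (1,8):dx=-2,dy=-12->C; (1,9):dx=-1,dy=-2->C
  (2,3):dx=-4,dy=+2->D; (2,4):dx=+2,dy=+8->C; (2,5):dx=-5,dy=-8->C; (2,6):dx=-2,dy=-4->C
  (2,7):dx=+6,dy=-1->D; (2,8):dx=+3,dy=-5->D; (2,9):dx=+4,dy=+5->C; (3,4):dx=+6,dy=+6->C
  (3,5):dx=-1,dy=-10->C; (3,6):dx=+2,dy=-6->D; (3,7):dx=+10,dy=-3->D; (3,8):dx=+7,dy=-7->D
  (3,9):dx=+8,dy=+3->C; (4,5):dx=-7,dy=-16->C; (4,6):dx=-4,dy=-12->C; (4,7):dx=+4,dy=-9->D
  (4,8):dx=+1,dy=-13->D; (4,9):dx=+2,dy=-3->D; (5,6):dx=+3,dy=+4->C; (5,7):dx=+11,dy=+7->C
  (5,8):dx=+8,dy=+3->C; (5,9):dx=+9,dy=+13->C; (6,7):dx=+8,dy=+3->C; (6,8):dx=+5,dy=-1->D
  (6,9):dx=+6,dy=+9->C; (7,8):dx=-3,dy=-4->C; (7,9):dx=-2,dy=+6->D; (8,9):dx=+1,dy=+10->C
Step 2: C = 23, D = 13, total pairs = 36.
Step 3: tau = (C - D)/(n(n-1)/2) = (23 - 13)/36 = 0.277778.
Step 4: Exact two-sided p-value (enumerate n! = 362880 permutations of y under H0): p = 0.358488.
Step 5: alpha = 0.1. fail to reject H0.

tau_b = 0.2778 (C=23, D=13), p = 0.358488, fail to reject H0.


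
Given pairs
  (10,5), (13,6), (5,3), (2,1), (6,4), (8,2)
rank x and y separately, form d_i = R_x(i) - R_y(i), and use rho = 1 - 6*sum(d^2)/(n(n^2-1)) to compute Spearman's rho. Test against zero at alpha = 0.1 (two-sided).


Step 1: Rank x and y separately (midranks; no ties here).
rank(x): 10->5, 13->6, 5->2, 2->1, 6->3, 8->4
rank(y): 5->5, 6->6, 3->3, 1->1, 4->4, 2->2
Step 2: d_i = R_x(i) - R_y(i); compute d_i^2.
  (5-5)^2=0, (6-6)^2=0, (2-3)^2=1, (1-1)^2=0, (3-4)^2=1, (4-2)^2=4
sum(d^2) = 6.
Step 3: rho = 1 - 6*6 / (6*(6^2 - 1)) = 1 - 36/210 = 0.828571.
Step 4: Under H0, t = rho * sqrt((n-2)/(1-rho^2)) = 2.9598 ~ t(4).
Step 5: Two-sided p-value from the t-distribution with 4 df = 0.041563.
Step 6: alpha = 0.1. reject H0.

rho = 0.8286, p = 0.041563, reject H0 at alpha = 0.1.


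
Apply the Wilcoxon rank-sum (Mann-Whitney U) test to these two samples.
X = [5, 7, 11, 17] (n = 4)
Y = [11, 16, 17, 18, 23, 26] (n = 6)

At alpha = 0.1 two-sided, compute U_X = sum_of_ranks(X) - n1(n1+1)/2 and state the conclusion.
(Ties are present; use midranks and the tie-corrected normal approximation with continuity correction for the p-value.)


Step 1: Combine and sort all 10 observations; assign midranks.
sorted (value, group): (5,X), (7,X), (11,X), (11,Y), (16,Y), (17,X), (17,Y), (18,Y), (23,Y), (26,Y)
ranks: 5->1, 7->2, 11->3.5, 11->3.5, 16->5, 17->6.5, 17->6.5, 18->8, 23->9, 26->10
Step 2: Rank sum for X: R1 = 1 + 2 + 3.5 + 6.5 = 13.
Step 3: U_X = R1 - n1(n1+1)/2 = 13 - 4*5/2 = 13 - 10 = 3.
       U_Y = n1*n2 - U_X = 24 - 3 = 21.
Step 4: Ties are present, so use the tie-corrected normal approximation (with continuity correction) for the p-value.
Step 5: p-value = 0.068259; compare to alpha = 0.1. reject H0.

U_X = 3, p = 0.068259, reject H0 at alpha = 0.1.


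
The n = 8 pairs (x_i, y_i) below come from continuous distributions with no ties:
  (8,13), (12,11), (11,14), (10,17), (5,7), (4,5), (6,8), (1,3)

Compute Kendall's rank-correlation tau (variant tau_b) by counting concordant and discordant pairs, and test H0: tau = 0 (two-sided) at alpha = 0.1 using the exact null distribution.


Step 1: Enumerate the 28 unordered pairs (i,j) with i<j and classify each by sign(x_j-x_i) * sign(y_j-y_i).
  (1,2):dx=+4,dy=-2->D; (1,3):dx=+3,dy=+1->C; (1,4):dx=+2,dy=+4->C; (1,5):dx=-3,dy=-6->C
  (1,6):dx=-4,dy=-8->C; (1,7):dx=-2,dy=-5->C; (1,8):dx=-7,dy=-10->C; (2,3):dx=-1,dy=+3->D
  (2,4):dx=-2,dy=+6->D; (2,5):dx=-7,dy=-4->C; (2,6):dx=-8,dy=-6->C; (2,7):dx=-6,dy=-3->C
  (2,8):dx=-11,dy=-8->C; (3,4):dx=-1,dy=+3->D; (3,5):dx=-6,dy=-7->C; (3,6):dx=-7,dy=-9->C
  (3,7):dx=-5,dy=-6->C; (3,8):dx=-10,dy=-11->C; (4,5):dx=-5,dy=-10->C; (4,6):dx=-6,dy=-12->C
  (4,7):dx=-4,dy=-9->C; (4,8):dx=-9,dy=-14->C; (5,6):dx=-1,dy=-2->C; (5,7):dx=+1,dy=+1->C
  (5,8):dx=-4,dy=-4->C; (6,7):dx=+2,dy=+3->C; (6,8):dx=-3,dy=-2->C; (7,8):dx=-5,dy=-5->C
Step 2: C = 24, D = 4, total pairs = 28.
Step 3: tau = (C - D)/(n(n-1)/2) = (24 - 4)/28 = 0.714286.
Step 4: Exact two-sided p-value (enumerate n! = 40320 permutations of y under H0): p = 0.014137.
Step 5: alpha = 0.1. reject H0.

tau_b = 0.7143 (C=24, D=4), p = 0.014137, reject H0.


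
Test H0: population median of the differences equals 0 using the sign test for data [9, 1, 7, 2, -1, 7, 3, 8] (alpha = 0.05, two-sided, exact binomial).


Step 1: Discard zero differences. Original n = 8; n_eff = number of nonzero differences = 8.
Nonzero differences (with sign): +9, +1, +7, +2, -1, +7, +3, +8
Step 2: Count signs: positive = 7, negative = 1.
Step 3: Under H0: P(positive) = 0.5, so the number of positives S ~ Bin(8, 0.5).
Step 4: Two-sided exact p-value = sum of Bin(8,0.5) probabilities at or below the observed probability = 0.070312.
Step 5: alpha = 0.05. fail to reject H0.

n_eff = 8, pos = 7, neg = 1, p = 0.070312, fail to reject H0.


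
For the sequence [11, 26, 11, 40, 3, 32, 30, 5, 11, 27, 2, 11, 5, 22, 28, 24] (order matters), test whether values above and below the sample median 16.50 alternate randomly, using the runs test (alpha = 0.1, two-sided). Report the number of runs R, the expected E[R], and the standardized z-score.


Step 1: Compute median = 16.50; label A = above, B = below.
Labels in order: BABABAABBABBBAAA  (n_A = 8, n_B = 8)
Step 2: Count runs R = 10.
Step 3: Under H0 (random ordering), E[R] = 2*n_A*n_B/(n_A+n_B) + 1 = 2*8*8/16 + 1 = 9.0000.
        Var[R] = 2*n_A*n_B*(2*n_A*n_B - n_A - n_B) / ((n_A+n_B)^2 * (n_A+n_B-1)) = 14336/3840 = 3.7333.
        SD[R] = 1.9322.
Step 4: Continuity-corrected z = (R - 0.5 - E[R]) / SD[R] = (10 - 0.5 - 9.0000) / 1.9322 = 0.2588.
Step 5: Two-sided p-value via normal approximation = 2*(1 - Phi(|z|)) = 0.795809.
Step 6: alpha = 0.1. fail to reject H0.

R = 10, z = 0.2588, p = 0.795809, fail to reject H0.


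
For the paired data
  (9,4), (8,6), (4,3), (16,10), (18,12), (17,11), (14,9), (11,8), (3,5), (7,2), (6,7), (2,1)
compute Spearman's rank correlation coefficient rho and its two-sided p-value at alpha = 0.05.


Step 1: Rank x and y separately (midranks; no ties here).
rank(x): 9->7, 8->6, 4->3, 16->10, 18->12, 17->11, 14->9, 11->8, 3->2, 7->5, 6->4, 2->1
rank(y): 4->4, 6->6, 3->3, 10->10, 12->12, 11->11, 9->9, 8->8, 5->5, 2->2, 7->7, 1->1
Step 2: d_i = R_x(i) - R_y(i); compute d_i^2.
  (7-4)^2=9, (6-6)^2=0, (3-3)^2=0, (10-10)^2=0, (12-12)^2=0, (11-11)^2=0, (9-9)^2=0, (8-8)^2=0, (2-5)^2=9, (5-2)^2=9, (4-7)^2=9, (1-1)^2=0
sum(d^2) = 36.
Step 3: rho = 1 - 6*36 / (12*(12^2 - 1)) = 1 - 216/1716 = 0.874126.
Step 4: Under H0, t = rho * sqrt((n-2)/(1-rho^2)) = 5.6912 ~ t(10).
Step 5: Two-sided p-value from the t-distribution with 10 df = 0.000201.
Step 6: alpha = 0.05. reject H0.

rho = 0.8741, p = 0.000201, reject H0 at alpha = 0.05.


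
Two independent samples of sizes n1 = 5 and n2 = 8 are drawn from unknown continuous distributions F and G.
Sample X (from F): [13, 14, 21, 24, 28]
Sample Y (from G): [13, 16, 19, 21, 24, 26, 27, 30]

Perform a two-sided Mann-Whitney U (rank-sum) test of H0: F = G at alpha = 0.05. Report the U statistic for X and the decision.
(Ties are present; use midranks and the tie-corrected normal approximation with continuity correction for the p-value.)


Step 1: Combine and sort all 13 observations; assign midranks.
sorted (value, group): (13,X), (13,Y), (14,X), (16,Y), (19,Y), (21,X), (21,Y), (24,X), (24,Y), (26,Y), (27,Y), (28,X), (30,Y)
ranks: 13->1.5, 13->1.5, 14->3, 16->4, 19->5, 21->6.5, 21->6.5, 24->8.5, 24->8.5, 26->10, 27->11, 28->12, 30->13
Step 2: Rank sum for X: R1 = 1.5 + 3 + 6.5 + 8.5 + 12 = 31.5.
Step 3: U_X = R1 - n1(n1+1)/2 = 31.5 - 5*6/2 = 31.5 - 15 = 16.5.
       U_Y = n1*n2 - U_X = 40 - 16.5 = 23.5.
Step 4: Ties are present, so use the tie-corrected normal approximation (with continuity correction) for the p-value.
Step 5: p-value = 0.659230; compare to alpha = 0.05. fail to reject H0.

U_X = 16.5, p = 0.659230, fail to reject H0 at alpha = 0.05.


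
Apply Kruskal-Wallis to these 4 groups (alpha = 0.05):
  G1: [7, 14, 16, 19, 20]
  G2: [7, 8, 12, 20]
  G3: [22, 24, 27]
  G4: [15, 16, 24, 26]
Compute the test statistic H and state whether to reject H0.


Step 1: Combine all N = 16 observations and assign midranks.
sorted (value, group, rank): (7,G1,1.5), (7,G2,1.5), (8,G2,3), (12,G2,4), (14,G1,5), (15,G4,6), (16,G1,7.5), (16,G4,7.5), (19,G1,9), (20,G1,10.5), (20,G2,10.5), (22,G3,12), (24,G3,13.5), (24,G4,13.5), (26,G4,15), (27,G3,16)
Step 2: Sum ranks within each group.
R_1 = 33.5 (n_1 = 5)
R_2 = 19 (n_2 = 4)
R_3 = 41.5 (n_3 = 3)
R_4 = 42 (n_4 = 4)
Step 3: H = 12/(N(N+1)) * sum(R_i^2/n_i) - 3(N+1)
     = 12/(16*17) * (33.5^2/5 + 19^2/4 + 41.5^2/3 + 42^2/4) - 3*17
     = 0.044118 * 1329.78 - 51
     = 7.666912.
Step 4: Ties present; correction factor C = 1 - 24/(16^3 - 16) = 0.994118. Corrected H = 7.666912 / 0.994118 = 7.712278.
Step 5: Under H0, H ~ chi^2(3); p-value = 0.052348.
Step 6: alpha = 0.05. fail to reject H0.

H = 7.7123, df = 3, p = 0.052348, fail to reject H0.


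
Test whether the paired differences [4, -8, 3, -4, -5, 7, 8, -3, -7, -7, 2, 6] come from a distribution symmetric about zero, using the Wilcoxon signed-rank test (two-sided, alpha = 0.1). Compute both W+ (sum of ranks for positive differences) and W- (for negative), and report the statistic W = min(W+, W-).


Step 1: Drop any zero differences (none here) and take |d_i|.
|d| = [4, 8, 3, 4, 5, 7, 8, 3, 7, 7, 2, 6]
Step 2: Midrank |d_i| (ties get averaged ranks).
ranks: |4|->4.5, |8|->11.5, |3|->2.5, |4|->4.5, |5|->6, |7|->9, |8|->11.5, |3|->2.5, |7|->9, |7|->9, |2|->1, |6|->7
Step 3: Attach original signs; sum ranks with positive sign and with negative sign.
W+ = 4.5 + 2.5 + 9 + 11.5 + 1 + 7 = 35.5
W- = 11.5 + 4.5 + 6 + 2.5 + 9 + 9 = 42.5
(Check: W+ + W- = 78 should equal n(n+1)/2 = 78.)
Step 4: Test statistic W = min(W+, W-) = 35.5.
Step 5: Ties in |d|, so use the tie-corrected normal approximation.
        E[W] = n(n+1)/4 = 12*13/4 = 39.
        Tie groups: |d|=3 (t=2), |d|=4 (t=2), |d|=7 (t=3), |d|=8 (t=2); sum(t^3 - t) = 42.
        Var[W] = n(n+1)(2n+1)/24 - sum(t^3-t)/48 = 3900/24 - 42/48 = 161.625.
        z = (W - E[W]) / sqrt(Var[W]) = (35.5 - 39) / 12.7132 = -0.2753.
        Two-sided p = 2*Phi(z) = 0.783082.
Step 6: alpha = 0.1. fail to reject H0.

W+ = 35.5, W- = 42.5, W = min = 35.5, p = 0.783082, fail to reject H0.


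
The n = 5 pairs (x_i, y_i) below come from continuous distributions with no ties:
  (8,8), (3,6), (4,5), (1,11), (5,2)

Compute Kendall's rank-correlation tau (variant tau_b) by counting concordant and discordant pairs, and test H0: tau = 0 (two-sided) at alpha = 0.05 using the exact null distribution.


Step 1: Enumerate the 10 unordered pairs (i,j) with i<j and classify each by sign(x_j-x_i) * sign(y_j-y_i).
  (1,2):dx=-5,dy=-2->C; (1,3):dx=-4,dy=-3->C; (1,4):dx=-7,dy=+3->D; (1,5):dx=-3,dy=-6->C
  (2,3):dx=+1,dy=-1->D; (2,4):dx=-2,dy=+5->D; (2,5):dx=+2,dy=-4->D; (3,4):dx=-3,dy=+6->D
  (3,5):dx=+1,dy=-3->D; (4,5):dx=+4,dy=-9->D
Step 2: C = 3, D = 7, total pairs = 10.
Step 3: tau = (C - D)/(n(n-1)/2) = (3 - 7)/10 = -0.400000.
Step 4: Exact two-sided p-value (enumerate n! = 120 permutations of y under H0): p = 0.483333.
Step 5: alpha = 0.05. fail to reject H0.

tau_b = -0.4000 (C=3, D=7), p = 0.483333, fail to reject H0.
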